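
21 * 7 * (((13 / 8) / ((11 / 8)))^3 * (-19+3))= -5167344 / 1331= -3882.30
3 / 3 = 1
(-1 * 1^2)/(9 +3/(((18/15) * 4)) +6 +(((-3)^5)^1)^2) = -8/472517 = -0.00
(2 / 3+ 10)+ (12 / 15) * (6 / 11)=1832 / 165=11.10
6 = 6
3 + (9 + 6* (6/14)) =102/7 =14.57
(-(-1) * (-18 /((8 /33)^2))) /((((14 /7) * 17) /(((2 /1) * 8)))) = -9801 /68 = -144.13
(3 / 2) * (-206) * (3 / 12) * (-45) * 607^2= 5123283345 / 4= 1280820836.25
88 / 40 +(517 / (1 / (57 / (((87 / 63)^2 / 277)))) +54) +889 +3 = 18003210346 / 4205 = 4281381.77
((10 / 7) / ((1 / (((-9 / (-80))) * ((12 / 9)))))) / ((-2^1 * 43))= -3 / 1204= -0.00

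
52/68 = 13/17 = 0.76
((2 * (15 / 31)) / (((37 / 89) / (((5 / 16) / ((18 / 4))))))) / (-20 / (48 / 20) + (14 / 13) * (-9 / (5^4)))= -18078125 / 933671764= -0.02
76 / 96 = 0.79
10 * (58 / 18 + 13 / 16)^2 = 1687805 / 10368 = 162.79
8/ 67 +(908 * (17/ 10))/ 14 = 258833/ 2345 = 110.38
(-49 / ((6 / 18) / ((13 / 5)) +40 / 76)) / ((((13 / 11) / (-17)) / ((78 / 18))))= 2263261 / 485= 4666.52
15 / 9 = 5 / 3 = 1.67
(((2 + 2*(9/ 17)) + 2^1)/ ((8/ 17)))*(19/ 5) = 817/ 20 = 40.85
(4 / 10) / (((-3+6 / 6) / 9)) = -9 / 5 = -1.80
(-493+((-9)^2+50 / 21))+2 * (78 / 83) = -407.74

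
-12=-12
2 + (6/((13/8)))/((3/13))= 18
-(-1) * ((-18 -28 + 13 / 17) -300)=-345.24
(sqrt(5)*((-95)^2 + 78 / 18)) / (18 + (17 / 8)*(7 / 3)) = 216704*sqrt(5) / 551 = 879.43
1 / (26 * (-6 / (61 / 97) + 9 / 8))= -244 / 53391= -0.00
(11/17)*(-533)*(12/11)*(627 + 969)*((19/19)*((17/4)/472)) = -638001/118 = -5406.79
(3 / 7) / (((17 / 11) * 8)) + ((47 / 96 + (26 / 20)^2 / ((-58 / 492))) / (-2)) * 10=114737839 / 1656480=69.27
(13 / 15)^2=169 / 225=0.75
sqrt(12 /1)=2 * sqrt(3)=3.46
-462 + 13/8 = -3683/8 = -460.38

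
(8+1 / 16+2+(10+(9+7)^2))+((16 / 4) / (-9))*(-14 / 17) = 676697 / 2448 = 276.43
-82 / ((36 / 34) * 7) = -11.06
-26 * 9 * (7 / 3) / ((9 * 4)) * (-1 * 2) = 91 / 3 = 30.33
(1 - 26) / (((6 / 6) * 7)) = -25 / 7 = -3.57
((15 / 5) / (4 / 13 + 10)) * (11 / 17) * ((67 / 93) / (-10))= -143 / 10540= -0.01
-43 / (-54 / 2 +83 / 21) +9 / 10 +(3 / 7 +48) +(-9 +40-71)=189631 / 16940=11.19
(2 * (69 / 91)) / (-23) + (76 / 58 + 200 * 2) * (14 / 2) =7413232 / 2639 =2809.11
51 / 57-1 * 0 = 17 / 19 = 0.89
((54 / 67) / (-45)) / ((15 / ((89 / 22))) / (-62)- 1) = 0.02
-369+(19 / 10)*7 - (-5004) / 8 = 269.80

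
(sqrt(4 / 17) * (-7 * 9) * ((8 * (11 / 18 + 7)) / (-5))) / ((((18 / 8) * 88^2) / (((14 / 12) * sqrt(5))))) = 6713 * sqrt(85) / 1110780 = 0.06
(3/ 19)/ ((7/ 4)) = 12/ 133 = 0.09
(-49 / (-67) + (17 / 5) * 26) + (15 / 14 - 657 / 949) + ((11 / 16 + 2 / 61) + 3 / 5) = 540504007 / 5950672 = 90.83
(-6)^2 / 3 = 12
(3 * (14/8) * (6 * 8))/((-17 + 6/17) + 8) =-204/7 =-29.14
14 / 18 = 7 / 9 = 0.78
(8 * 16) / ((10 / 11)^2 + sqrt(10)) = -154880 / 13641 + 937024 * sqrt(10) / 68205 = 32.09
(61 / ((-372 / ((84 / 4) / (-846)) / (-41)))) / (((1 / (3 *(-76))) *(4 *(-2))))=-4.76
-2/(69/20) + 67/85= 1223/5865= 0.21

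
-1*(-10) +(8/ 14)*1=74/ 7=10.57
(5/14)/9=5/126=0.04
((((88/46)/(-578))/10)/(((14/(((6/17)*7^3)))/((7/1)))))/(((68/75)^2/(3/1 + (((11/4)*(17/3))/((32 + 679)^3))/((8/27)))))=-0.07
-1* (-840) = 840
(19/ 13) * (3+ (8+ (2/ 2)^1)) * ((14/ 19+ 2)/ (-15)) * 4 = -64/ 5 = -12.80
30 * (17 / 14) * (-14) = -510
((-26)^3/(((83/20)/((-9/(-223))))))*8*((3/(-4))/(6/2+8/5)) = 94910400/425707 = 222.95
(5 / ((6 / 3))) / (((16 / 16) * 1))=2.50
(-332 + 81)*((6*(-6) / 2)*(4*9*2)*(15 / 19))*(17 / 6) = 13825080 / 19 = 727635.79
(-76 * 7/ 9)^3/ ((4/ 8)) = -301137536/ 729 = -413083.04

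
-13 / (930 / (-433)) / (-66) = -5629 / 61380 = -0.09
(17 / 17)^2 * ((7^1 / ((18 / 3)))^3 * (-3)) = -343 / 72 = -4.76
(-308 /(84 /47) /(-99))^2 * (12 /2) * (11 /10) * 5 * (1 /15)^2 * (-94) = -2284106 /54675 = -41.78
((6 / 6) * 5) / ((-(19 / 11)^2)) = -605 / 361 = -1.68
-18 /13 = -1.38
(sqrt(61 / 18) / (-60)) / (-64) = sqrt(122) / 23040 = 0.00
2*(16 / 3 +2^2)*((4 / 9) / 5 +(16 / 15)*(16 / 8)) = 1120 / 27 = 41.48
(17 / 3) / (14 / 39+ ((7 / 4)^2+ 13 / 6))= 3536 / 3487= 1.01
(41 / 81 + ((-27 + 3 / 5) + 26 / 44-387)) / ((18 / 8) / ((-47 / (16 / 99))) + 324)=-172660093 / 135678240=-1.27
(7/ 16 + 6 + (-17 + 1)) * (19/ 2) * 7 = -20349/ 32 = -635.91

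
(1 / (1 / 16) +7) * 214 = 4922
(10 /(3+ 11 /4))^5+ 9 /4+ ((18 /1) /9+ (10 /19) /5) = 20.26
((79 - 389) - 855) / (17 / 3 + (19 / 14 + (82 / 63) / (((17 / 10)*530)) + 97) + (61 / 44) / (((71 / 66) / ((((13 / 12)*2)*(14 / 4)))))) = -37561212360 / 3669009577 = -10.24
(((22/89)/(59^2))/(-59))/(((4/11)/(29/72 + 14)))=-125477/2632137264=-0.00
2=2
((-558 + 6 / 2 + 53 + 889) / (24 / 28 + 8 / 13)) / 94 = 35217 / 12596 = 2.80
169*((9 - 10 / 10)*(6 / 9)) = 2704 / 3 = 901.33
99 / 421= 0.24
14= 14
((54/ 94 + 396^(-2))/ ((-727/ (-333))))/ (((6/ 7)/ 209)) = 20835902759/ 324742176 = 64.16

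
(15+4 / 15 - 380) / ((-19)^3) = 5471 / 102885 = 0.05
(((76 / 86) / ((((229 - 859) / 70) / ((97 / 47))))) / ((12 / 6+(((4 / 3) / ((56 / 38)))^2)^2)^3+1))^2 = 2268969850740303032275489828342857849 / 22180299849485631139707108215748765025636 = 0.00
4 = 4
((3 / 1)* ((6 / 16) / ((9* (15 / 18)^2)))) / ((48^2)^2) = 1 / 29491200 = 0.00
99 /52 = 1.90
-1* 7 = -7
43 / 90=0.48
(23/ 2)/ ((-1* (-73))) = 23/ 146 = 0.16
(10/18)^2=25/81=0.31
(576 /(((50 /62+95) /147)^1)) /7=6944 /55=126.25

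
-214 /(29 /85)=-627.24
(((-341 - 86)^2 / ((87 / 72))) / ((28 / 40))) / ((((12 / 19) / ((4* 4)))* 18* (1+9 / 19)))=53731240 / 261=205866.82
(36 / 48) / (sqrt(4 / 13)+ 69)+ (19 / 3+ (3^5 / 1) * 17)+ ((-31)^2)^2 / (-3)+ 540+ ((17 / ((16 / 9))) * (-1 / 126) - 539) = -4210263030889 / 13863136 - 3 * sqrt(13) / 123778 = -303702.07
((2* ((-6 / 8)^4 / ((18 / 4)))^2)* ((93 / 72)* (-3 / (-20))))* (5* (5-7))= -2511 / 131072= -0.02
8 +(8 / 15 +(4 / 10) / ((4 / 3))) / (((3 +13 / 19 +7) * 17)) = 165743 / 20706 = 8.00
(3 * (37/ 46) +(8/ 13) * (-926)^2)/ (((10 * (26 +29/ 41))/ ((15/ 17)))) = 12937657051/ 7421180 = 1743.34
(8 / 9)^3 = 512 / 729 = 0.70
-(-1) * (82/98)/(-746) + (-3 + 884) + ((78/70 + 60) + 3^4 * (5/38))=1654310681/1736315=952.77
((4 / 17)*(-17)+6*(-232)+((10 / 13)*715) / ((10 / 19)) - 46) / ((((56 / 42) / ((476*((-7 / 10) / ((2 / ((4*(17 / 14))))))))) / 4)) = 4818786 / 5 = 963757.20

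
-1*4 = -4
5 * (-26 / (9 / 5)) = -72.22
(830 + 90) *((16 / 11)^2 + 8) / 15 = 75072 / 121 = 620.43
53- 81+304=276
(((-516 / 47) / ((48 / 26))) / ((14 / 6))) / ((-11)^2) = -0.02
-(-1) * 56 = 56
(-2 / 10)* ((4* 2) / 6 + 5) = -1.27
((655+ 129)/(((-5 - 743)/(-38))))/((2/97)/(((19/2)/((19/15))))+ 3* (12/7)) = 9482235/1225037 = 7.74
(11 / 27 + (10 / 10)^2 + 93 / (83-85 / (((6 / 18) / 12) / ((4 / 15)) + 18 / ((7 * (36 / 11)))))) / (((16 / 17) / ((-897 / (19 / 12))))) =3093285065 / 853404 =3624.64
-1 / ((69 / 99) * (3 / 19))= -209 / 23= -9.09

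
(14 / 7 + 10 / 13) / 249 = 12 / 1079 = 0.01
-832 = -832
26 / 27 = 0.96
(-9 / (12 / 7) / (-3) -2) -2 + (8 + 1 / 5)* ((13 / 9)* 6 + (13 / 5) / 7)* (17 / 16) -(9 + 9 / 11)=6160883 / 92400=66.68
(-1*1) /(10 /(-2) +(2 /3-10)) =3 /43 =0.07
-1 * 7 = -7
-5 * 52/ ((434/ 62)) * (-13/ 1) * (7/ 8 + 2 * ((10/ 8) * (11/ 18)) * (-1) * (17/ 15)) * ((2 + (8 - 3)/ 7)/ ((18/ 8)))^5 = -198183002201600/ 187570506627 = -1056.58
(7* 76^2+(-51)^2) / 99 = 43033 / 99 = 434.68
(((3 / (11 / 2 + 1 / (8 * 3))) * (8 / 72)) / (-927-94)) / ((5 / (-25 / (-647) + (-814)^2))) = -3429597096 / 439290355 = -7.81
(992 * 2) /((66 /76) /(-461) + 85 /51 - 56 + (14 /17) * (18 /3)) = -1772541312 /44129525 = -40.17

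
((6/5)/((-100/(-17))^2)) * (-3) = -2601/25000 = -0.10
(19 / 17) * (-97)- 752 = -860.41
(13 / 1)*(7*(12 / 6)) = 182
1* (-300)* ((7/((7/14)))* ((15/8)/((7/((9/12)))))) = -843.75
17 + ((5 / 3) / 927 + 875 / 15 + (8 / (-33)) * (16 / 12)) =2294689 / 30591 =75.01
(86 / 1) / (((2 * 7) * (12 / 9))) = 129 / 28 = 4.61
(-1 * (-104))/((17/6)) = 624/17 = 36.71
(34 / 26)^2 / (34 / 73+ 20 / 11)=232067 / 309946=0.75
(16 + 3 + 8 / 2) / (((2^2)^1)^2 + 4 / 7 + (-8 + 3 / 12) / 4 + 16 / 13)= 33488 / 23099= 1.45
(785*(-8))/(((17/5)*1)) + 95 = -29785/17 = -1752.06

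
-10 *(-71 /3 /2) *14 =1656.67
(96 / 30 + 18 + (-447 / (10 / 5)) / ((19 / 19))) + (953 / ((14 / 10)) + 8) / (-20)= -236.74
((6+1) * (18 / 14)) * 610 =5490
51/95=0.54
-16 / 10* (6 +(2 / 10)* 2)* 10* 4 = -409.60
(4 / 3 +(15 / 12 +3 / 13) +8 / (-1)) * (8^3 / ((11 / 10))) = -1035520 / 429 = -2413.80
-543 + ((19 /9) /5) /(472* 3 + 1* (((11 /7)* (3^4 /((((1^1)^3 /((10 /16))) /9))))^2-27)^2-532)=-63143327831431193833331 /116286054938179338285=-543.00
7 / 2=3.50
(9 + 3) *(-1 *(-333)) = 3996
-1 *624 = -624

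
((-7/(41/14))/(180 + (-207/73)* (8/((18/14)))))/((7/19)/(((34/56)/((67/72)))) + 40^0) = -10398339/1105130851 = -0.01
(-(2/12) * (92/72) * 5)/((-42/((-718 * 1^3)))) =-41285/2268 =-18.20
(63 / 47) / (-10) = -63 / 470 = -0.13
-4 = -4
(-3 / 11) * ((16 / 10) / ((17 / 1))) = -24 / 935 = -0.03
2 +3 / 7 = 17 / 7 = 2.43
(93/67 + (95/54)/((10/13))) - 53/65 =1345037/470340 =2.86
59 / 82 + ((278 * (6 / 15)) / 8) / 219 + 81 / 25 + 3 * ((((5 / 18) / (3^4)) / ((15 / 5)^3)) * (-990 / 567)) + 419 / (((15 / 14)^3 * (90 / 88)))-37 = 232051501816937 / 773209749375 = 300.11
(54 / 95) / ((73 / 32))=1728 / 6935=0.25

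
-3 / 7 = -0.43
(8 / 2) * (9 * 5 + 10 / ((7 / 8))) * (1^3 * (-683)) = -1079140 / 7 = -154162.86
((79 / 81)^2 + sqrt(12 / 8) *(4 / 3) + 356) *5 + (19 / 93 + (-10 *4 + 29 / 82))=10 *sqrt(6) / 3 + 29108456675 / 16678062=1753.48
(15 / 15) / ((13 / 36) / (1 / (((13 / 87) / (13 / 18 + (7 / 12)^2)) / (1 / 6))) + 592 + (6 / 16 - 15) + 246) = 35496 / 29237335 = 0.00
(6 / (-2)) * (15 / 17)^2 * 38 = -25650 / 289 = -88.75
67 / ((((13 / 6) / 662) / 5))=1330620 / 13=102355.38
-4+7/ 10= -33/ 10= -3.30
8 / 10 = 4 / 5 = 0.80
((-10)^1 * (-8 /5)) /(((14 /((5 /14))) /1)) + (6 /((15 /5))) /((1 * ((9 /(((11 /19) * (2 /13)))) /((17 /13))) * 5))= 2926552 /7080255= 0.41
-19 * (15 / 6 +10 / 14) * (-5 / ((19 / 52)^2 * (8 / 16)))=4574.44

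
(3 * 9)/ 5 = 27/ 5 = 5.40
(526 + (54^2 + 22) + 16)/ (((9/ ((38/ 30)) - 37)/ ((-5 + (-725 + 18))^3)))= 2983203217920/ 71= 42016946731.27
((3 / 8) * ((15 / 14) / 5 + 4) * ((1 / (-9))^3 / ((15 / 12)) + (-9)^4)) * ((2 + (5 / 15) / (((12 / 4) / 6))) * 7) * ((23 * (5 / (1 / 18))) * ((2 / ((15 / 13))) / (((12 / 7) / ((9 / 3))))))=2953171970567 / 2430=1215297107.23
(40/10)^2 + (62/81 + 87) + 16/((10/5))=9053/81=111.77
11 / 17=0.65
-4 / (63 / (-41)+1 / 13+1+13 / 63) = 67158 / 4253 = 15.79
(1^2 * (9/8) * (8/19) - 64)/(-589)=1207/11191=0.11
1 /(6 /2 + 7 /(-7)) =1 /2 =0.50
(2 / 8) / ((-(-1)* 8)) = 1 / 32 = 0.03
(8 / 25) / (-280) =-1 / 875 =-0.00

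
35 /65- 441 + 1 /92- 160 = -600.45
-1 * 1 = -1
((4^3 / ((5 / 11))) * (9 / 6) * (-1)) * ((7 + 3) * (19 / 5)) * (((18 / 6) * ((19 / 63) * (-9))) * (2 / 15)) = 1524864 / 175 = 8713.51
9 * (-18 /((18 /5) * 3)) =-15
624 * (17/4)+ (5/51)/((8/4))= 270509/102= 2652.05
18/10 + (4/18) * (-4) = 41/45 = 0.91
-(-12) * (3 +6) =108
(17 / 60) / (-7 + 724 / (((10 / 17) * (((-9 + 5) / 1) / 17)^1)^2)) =340 / 45343503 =0.00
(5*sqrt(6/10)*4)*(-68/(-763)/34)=8*sqrt(15)/763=0.04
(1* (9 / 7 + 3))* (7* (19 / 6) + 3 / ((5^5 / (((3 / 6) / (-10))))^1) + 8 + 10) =7531241 / 43750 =172.14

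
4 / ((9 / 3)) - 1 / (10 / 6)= 11 / 15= 0.73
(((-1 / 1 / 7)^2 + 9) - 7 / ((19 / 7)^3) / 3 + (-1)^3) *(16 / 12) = 31876448 / 3024819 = 10.54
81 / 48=27 / 16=1.69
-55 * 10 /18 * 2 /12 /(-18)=275 /972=0.28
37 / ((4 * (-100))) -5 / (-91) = -1367 / 36400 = -0.04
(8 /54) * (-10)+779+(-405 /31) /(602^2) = 235846351397 /303332148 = 777.52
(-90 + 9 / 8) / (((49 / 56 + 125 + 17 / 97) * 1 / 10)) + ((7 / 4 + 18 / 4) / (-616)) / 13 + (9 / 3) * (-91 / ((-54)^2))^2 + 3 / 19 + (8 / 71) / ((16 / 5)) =-342203066025673133 / 49916486359355616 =-6.86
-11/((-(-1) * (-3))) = 11/3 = 3.67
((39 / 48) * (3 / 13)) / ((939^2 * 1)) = 1 / 4702512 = 0.00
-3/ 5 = -0.60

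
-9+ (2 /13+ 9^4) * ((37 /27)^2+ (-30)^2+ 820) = 107066378162 /9477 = 11297496.90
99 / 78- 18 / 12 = -3 / 13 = -0.23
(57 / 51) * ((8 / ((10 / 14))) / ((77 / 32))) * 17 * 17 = 82688 / 55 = 1503.42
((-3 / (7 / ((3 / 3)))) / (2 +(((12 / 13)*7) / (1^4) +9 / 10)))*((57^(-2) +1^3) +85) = -36323950 / 9226077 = -3.94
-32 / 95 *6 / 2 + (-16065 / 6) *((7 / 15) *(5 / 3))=-2083.51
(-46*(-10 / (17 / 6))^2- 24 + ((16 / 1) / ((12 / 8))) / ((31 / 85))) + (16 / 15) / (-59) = -4501774904 / 7928715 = -567.78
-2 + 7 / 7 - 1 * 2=-3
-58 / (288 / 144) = -29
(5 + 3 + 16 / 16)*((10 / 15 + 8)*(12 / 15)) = 312 / 5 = 62.40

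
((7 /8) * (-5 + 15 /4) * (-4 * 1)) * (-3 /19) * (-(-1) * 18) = -945 /76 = -12.43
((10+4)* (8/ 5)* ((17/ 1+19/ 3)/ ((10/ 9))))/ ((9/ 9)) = 2352/ 5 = 470.40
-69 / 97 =-0.71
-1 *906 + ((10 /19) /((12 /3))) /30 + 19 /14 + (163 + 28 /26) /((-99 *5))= -904.97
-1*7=-7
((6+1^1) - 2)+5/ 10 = 11/ 2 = 5.50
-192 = -192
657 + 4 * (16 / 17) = 11233 / 17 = 660.76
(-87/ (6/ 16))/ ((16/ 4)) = -58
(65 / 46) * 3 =195 / 46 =4.24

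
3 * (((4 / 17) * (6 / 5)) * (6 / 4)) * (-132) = -14256 / 85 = -167.72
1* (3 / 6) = 0.50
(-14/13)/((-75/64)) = 0.92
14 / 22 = 7 / 11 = 0.64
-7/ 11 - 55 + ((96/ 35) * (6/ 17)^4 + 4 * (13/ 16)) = -6732582371/ 128622340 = -52.34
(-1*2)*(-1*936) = 1872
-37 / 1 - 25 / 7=-284 / 7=-40.57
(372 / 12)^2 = 961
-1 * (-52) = 52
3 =3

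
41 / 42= 0.98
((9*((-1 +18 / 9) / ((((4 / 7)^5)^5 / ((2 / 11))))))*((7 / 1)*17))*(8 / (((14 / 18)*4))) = 1846651489277279668411239 / 3096224743817216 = 596420364.18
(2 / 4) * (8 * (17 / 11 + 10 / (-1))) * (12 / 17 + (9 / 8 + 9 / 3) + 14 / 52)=-838581 / 4862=-172.48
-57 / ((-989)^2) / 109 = -57 / 106615189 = -0.00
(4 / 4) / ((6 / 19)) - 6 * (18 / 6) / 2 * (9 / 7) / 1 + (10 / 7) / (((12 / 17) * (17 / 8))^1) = -313 / 42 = -7.45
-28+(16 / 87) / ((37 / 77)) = -88900 / 3219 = -27.62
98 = 98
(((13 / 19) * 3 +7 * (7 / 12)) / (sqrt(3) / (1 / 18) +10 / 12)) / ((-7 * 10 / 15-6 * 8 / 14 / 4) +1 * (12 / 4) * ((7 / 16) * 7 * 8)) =-29379 / 379356983 +3172932 * sqrt(3) / 1896784915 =0.00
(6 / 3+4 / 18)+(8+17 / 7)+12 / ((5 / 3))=6253 / 315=19.85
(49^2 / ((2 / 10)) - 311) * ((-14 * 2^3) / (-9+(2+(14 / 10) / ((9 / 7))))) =4209840 / 19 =221570.53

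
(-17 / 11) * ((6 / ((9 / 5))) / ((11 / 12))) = -5.62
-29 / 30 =-0.97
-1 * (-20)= 20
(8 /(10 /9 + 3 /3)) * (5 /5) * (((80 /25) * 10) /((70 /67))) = 77184 /665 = 116.07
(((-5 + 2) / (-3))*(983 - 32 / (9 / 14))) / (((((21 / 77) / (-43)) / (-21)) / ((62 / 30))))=862081759 / 135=6385790.81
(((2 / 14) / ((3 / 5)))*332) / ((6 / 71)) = 58930 / 63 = 935.40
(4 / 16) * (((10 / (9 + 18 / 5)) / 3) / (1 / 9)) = 25 / 42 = 0.60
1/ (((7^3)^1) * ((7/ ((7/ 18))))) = 1/ 6174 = 0.00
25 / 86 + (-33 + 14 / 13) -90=-135985 / 1118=-121.63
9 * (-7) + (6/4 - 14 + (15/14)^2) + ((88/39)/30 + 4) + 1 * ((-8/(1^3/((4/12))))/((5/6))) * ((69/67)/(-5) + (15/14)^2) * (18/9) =-2930980379/38411100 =-76.31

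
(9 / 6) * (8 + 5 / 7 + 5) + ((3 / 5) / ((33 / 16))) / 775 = 6138112 / 298375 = 20.57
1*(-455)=-455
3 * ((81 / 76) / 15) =0.21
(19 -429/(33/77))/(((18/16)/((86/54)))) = -1390.16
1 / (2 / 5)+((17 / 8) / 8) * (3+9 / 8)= 1841 / 512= 3.60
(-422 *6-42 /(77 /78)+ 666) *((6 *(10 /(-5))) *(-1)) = -251928 /11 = -22902.55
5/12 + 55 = 665/12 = 55.42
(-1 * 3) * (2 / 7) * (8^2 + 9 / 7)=-2742 / 49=-55.96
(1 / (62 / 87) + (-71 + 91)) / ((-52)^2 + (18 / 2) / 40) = 26540 / 3353239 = 0.01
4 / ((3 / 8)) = 32 / 3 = 10.67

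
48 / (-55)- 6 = -378 / 55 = -6.87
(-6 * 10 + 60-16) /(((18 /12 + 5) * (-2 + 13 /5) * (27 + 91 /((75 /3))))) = -2000 /14937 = -0.13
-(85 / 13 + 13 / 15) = -1444 / 195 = -7.41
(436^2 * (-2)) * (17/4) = -1615816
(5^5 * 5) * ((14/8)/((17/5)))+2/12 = 1640659/204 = 8042.45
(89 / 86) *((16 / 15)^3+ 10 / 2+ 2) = 2467169 / 290250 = 8.50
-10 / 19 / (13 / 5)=-50 / 247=-0.20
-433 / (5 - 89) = 433 / 84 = 5.15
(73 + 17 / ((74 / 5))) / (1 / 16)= 43896 / 37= 1186.38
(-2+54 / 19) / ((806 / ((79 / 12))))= 158 / 22971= 0.01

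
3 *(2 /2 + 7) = 24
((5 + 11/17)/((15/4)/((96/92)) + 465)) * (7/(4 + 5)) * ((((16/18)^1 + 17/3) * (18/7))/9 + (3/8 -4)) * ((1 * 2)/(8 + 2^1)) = -113024/34413525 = -0.00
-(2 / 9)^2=-4 / 81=-0.05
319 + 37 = 356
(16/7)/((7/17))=272/49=5.55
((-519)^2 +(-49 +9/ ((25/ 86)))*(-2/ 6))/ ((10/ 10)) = 20202526/ 75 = 269367.01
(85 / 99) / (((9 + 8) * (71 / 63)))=35 / 781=0.04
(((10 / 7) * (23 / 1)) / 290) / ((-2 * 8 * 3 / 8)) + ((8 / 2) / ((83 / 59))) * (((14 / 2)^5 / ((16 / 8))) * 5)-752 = 12001821743 / 101094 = 118719.43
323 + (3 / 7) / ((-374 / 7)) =120799 / 374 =322.99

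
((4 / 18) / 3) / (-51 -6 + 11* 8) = 2 / 837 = 0.00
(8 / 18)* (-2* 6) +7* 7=131 / 3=43.67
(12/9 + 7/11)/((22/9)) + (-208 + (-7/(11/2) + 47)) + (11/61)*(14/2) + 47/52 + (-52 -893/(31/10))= -5941534433/11898172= -499.37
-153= -153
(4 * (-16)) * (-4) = 256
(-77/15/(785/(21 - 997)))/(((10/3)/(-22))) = -826672/19625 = -42.12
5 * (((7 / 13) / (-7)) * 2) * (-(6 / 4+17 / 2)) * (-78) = -600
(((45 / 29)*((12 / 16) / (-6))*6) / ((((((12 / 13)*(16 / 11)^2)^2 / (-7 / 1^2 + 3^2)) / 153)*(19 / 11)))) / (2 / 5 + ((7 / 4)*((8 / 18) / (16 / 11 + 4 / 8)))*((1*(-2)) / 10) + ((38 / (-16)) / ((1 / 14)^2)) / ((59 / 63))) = 129659132560815 / 1191461402968064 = 0.11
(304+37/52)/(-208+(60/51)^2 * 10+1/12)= -2747523/1749943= -1.57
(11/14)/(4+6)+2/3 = 313/420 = 0.75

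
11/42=0.26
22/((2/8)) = 88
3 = 3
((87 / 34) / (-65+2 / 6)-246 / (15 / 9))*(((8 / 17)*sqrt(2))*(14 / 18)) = -7574238*sqrt(2) / 140165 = -76.42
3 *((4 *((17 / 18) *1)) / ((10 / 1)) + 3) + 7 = 257 / 15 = 17.13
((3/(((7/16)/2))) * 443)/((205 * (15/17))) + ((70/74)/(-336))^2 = 760131361967/22631212800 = 33.59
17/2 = 8.50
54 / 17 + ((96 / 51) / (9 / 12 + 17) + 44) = 57070 / 1207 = 47.28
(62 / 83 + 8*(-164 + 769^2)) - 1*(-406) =392588568 / 83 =4729982.75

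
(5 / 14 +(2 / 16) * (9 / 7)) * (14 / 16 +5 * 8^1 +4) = 10411 / 448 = 23.24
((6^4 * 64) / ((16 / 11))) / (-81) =-704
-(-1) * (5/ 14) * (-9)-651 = -9159/ 14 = -654.21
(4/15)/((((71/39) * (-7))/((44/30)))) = -1144/37275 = -0.03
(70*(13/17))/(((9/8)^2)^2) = 33.42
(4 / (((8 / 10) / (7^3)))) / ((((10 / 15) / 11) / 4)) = 113190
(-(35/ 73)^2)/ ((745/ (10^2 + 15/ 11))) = -273175/ 8734231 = -0.03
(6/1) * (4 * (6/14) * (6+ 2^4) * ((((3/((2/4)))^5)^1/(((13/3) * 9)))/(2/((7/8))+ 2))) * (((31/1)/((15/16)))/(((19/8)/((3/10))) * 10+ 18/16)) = 2715254784/626275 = 4335.56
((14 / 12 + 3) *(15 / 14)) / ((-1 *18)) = -125 / 504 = -0.25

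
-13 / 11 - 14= -15.18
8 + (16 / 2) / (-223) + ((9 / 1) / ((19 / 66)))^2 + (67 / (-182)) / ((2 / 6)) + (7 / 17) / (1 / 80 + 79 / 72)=195950314375575 / 199011949318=984.62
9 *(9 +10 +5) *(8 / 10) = 864 / 5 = 172.80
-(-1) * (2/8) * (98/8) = 3.06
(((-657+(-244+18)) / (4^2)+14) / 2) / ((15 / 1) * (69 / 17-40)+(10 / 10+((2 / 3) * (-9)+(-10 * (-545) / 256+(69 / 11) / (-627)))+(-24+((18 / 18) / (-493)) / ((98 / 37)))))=146395381748 / 3887332617461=0.04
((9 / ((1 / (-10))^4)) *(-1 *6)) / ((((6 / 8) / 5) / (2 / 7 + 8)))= -208800000 / 7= -29828571.43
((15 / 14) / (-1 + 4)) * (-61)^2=18605 / 14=1328.93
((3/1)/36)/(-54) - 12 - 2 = -9073/648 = -14.00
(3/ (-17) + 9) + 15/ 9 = 535/ 51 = 10.49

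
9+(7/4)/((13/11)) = 545/52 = 10.48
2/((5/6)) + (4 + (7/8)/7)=261/40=6.52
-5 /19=-0.26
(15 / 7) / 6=5 / 14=0.36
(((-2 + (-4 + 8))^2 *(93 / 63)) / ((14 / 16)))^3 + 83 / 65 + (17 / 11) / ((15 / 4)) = 701813094863 / 2271213945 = 309.00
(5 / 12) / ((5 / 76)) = 19 / 3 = 6.33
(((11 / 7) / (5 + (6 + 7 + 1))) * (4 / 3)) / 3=44 / 1197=0.04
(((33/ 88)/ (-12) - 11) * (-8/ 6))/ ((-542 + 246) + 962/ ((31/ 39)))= 10943/ 680208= 0.02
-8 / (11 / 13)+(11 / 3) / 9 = -2687 / 297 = -9.05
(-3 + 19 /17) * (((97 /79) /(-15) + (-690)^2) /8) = -112023.51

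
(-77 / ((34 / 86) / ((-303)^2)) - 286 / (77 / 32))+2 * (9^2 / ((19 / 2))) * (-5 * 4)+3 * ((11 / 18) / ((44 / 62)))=-485163848185 / 27132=-17881610.21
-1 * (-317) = 317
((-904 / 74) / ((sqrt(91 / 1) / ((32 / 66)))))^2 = 0.39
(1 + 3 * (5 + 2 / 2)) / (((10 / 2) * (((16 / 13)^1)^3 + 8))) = 0.39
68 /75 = 0.91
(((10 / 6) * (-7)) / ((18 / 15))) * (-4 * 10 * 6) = 7000 / 3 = 2333.33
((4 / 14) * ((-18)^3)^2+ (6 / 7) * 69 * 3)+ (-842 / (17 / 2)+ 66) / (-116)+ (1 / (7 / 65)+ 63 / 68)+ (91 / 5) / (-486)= 23284052593609 / 2395980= 9717966.17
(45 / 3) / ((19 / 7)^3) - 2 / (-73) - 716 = -358116909 / 500707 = -715.22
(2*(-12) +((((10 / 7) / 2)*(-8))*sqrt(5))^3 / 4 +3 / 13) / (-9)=103 / 39 +80000*sqrt(5) / 3087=60.59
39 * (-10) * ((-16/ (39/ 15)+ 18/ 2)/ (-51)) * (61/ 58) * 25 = 282125/ 493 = 572.26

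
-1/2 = -0.50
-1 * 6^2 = -36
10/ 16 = 5/ 8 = 0.62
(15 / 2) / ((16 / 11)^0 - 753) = -15 / 1504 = -0.01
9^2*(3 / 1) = 243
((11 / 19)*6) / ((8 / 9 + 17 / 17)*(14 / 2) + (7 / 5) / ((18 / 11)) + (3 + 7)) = 540 / 3743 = 0.14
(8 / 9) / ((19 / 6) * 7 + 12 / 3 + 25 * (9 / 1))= 16 / 4521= 0.00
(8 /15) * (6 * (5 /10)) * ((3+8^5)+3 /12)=52434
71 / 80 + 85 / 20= 411 / 80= 5.14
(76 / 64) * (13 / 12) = 247 / 192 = 1.29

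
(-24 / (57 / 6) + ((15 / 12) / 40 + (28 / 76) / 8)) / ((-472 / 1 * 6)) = 1489 / 1721856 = 0.00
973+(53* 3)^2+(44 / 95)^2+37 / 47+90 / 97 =1080299566349 / 41144975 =26255.93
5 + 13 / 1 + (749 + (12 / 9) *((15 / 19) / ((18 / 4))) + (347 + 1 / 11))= 2096045 / 1881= 1114.32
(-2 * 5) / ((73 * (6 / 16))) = -80 / 219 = -0.37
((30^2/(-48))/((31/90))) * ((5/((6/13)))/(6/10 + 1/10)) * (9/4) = -3290625/1736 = -1895.52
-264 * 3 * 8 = -6336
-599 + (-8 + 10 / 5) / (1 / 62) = -971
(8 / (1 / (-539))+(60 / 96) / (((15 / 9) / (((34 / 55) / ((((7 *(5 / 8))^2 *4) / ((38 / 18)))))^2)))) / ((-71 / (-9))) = -528494000770888 / 966890203125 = -546.59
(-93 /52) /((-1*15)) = 31 /260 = 0.12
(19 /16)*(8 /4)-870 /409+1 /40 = 558 /2045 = 0.27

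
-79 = -79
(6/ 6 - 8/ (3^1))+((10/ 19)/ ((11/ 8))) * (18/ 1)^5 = 453495275/ 627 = 723277.95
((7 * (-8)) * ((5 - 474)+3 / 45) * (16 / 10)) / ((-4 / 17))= -13392736 / 75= -178569.81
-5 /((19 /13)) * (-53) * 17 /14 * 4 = 117130 /133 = 880.68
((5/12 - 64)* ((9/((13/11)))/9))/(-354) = 8393/55224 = 0.15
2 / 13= 0.15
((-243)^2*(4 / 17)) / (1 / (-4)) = -55575.53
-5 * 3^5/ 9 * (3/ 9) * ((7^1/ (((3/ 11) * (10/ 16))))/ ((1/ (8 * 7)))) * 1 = -103488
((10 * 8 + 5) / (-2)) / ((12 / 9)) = -255 / 8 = -31.88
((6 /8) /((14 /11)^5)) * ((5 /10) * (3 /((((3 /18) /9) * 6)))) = 13045131 /4302592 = 3.03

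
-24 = -24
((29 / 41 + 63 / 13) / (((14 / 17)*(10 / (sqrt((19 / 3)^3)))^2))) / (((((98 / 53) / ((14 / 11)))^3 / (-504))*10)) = -5138413429976 / 18249906675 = -281.56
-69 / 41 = -1.68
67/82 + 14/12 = 244/123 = 1.98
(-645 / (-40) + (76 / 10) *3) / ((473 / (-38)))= -29583 / 9460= -3.13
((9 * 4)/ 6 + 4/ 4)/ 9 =7/ 9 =0.78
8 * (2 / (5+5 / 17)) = 136 / 45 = 3.02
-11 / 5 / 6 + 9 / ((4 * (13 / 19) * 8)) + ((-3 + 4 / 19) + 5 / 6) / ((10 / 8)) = -60091 / 39520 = -1.52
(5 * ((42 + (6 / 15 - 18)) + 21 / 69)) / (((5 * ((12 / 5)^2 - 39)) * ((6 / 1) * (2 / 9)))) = -14205 / 25484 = -0.56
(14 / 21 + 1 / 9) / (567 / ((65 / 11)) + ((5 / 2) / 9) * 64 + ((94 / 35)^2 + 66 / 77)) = 111475 / 17457247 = 0.01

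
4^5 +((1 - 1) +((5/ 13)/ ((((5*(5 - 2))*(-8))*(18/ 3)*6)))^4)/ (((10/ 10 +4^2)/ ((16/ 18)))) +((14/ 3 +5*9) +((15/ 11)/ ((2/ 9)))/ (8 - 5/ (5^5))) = 17983960229705547029796557/ 16738080217078447079424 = 1074.43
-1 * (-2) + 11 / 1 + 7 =20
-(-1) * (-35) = -35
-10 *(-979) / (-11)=-890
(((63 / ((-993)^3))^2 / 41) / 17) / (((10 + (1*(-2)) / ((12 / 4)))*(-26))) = -7 / 285992954797012400184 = -0.00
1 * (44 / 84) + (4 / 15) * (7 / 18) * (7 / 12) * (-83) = -25499 / 5670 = -4.50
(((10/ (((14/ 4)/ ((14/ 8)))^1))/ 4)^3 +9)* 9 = 6309/ 64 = 98.58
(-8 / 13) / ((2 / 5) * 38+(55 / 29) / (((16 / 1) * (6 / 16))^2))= -41760 / 1035047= -0.04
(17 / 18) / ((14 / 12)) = 17 / 21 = 0.81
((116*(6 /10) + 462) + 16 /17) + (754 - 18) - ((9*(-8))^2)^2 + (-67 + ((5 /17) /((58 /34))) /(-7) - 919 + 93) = -463701905742 /17255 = -26873480.48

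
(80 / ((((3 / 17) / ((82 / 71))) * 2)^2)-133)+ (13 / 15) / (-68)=11162222021 / 15425460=723.62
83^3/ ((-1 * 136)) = -571787/ 136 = -4204.32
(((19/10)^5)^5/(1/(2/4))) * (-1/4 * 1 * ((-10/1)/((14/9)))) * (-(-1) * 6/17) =2513065383582914417488459477573473/952000000000000000000000000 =2639774.56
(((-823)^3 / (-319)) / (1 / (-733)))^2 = 166957895013615456974521 / 101761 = 1640686461548289196.99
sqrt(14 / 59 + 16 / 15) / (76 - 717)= -sqrt(1021290) / 567285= -0.00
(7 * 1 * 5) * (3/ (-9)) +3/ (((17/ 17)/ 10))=55/ 3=18.33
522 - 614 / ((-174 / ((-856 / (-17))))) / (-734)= 283206550 / 542793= 521.76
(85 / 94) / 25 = 17 / 470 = 0.04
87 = 87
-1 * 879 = -879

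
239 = 239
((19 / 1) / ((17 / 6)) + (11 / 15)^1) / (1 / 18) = 11382 / 85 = 133.91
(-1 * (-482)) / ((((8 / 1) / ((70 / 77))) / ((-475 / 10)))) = -114475 / 44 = -2601.70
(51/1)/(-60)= -17/20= -0.85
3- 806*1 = -803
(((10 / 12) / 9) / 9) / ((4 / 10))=25 / 972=0.03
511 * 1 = 511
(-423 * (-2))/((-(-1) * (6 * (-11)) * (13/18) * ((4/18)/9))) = -102789/143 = -718.80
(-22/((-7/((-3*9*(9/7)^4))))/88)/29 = -177147/1949612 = -0.09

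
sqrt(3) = 1.73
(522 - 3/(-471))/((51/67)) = 5490985/8007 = 685.77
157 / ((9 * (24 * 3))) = 157 / 648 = 0.24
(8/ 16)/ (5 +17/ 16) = 8/ 97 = 0.08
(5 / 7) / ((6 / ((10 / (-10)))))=-0.12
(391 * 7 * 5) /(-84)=-1955 /12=-162.92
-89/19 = -4.68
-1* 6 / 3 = -2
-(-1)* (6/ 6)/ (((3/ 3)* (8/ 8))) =1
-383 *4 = -1532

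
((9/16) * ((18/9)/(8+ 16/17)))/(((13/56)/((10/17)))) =0.32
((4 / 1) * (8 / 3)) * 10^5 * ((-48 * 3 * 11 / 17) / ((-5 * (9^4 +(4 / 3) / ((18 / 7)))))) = 3029.43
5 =5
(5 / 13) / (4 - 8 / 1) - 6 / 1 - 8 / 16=-6.60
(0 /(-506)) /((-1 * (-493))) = 0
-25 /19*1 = -25 /19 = -1.32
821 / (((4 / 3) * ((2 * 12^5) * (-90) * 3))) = -821 / 179159040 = -0.00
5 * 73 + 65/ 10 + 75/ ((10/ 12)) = 923/ 2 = 461.50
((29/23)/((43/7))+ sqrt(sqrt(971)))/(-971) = -971^(1/4)/971 - 203/960319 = -0.01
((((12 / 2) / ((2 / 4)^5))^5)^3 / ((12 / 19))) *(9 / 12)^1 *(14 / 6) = 49218552164011284316948785977622528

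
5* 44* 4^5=225280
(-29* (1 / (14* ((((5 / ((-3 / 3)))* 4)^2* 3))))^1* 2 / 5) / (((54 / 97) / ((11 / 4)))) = -30943 / 9072000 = -0.00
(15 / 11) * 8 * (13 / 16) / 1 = 195 / 22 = 8.86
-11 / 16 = -0.69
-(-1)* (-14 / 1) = -14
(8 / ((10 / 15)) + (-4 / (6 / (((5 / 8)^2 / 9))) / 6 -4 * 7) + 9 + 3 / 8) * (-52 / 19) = 446797 / 24624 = 18.14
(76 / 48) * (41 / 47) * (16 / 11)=3116 / 1551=2.01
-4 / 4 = -1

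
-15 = -15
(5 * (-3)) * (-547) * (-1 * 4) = -32820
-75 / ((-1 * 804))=0.09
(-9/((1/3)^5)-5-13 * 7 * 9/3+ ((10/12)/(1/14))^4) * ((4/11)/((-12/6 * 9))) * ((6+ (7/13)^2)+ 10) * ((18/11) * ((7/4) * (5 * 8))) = -1002832006400/1656369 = -605439.98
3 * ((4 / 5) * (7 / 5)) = 84 / 25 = 3.36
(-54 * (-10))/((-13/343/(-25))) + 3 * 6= 4630734/13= 356210.31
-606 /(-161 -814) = 202 /325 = 0.62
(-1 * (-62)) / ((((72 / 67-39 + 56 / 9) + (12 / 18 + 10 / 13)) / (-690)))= 67070484 / 47453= 1413.41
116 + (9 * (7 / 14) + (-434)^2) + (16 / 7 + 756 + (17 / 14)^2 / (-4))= 189234.42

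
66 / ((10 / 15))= 99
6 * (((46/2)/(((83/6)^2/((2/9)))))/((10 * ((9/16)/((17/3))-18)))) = -50048/55904235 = -0.00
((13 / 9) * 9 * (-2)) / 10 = -2.60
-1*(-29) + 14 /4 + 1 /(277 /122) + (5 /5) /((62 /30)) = 574029 /17174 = 33.42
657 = 657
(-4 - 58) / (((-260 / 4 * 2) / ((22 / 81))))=682 / 5265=0.13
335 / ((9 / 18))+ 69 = 739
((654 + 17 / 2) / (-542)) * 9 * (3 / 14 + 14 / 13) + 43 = 5681009 / 197288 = 28.80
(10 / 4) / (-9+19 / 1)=1 / 4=0.25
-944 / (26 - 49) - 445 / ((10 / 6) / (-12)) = 74636 / 23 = 3245.04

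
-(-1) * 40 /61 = 40 /61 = 0.66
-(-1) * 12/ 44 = 3/ 11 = 0.27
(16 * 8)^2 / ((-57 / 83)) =-1359872 / 57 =-23857.40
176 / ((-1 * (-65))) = 2.71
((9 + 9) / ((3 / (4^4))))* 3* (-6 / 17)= -27648 / 17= -1626.35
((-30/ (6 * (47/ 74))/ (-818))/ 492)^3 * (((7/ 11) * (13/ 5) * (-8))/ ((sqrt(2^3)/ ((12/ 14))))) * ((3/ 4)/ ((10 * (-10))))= 658489 * sqrt(2)/ 4135889939346403028736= 0.00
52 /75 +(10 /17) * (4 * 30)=90884 /1275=71.28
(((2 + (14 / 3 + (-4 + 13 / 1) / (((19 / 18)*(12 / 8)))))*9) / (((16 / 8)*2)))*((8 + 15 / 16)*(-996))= -4700124 / 19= -247374.95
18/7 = 2.57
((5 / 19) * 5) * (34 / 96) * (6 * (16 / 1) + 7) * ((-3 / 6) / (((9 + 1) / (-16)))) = 8755 / 228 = 38.40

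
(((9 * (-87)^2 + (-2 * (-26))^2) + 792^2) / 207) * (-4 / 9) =-2792356 / 1863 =-1498.85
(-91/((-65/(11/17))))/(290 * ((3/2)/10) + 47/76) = 836/40715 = 0.02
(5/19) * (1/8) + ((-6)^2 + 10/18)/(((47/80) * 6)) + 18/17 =799687/69768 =11.46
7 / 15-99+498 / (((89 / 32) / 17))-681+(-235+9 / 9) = 2710613 / 1335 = 2030.42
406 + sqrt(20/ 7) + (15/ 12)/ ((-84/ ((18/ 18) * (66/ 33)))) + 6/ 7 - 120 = 2 * sqrt(35)/ 7 + 48187/ 168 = 288.52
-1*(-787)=787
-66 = -66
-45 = -45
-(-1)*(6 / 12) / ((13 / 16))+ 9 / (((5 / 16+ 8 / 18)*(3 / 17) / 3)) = 287288 / 1417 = 202.74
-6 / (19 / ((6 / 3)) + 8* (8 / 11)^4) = -175692 / 343715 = -0.51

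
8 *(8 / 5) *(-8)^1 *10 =-1024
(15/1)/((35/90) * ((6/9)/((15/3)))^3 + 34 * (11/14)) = 3189375/5680321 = 0.56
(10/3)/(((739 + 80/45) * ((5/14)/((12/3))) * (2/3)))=504/6667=0.08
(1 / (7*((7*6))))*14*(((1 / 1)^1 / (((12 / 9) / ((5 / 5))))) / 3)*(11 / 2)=11 / 168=0.07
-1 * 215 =-215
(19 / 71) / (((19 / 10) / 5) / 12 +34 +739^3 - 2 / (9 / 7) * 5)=34200 / 51577964303447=0.00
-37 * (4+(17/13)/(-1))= -99.62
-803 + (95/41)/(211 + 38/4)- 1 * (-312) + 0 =-8877581/18081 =-490.99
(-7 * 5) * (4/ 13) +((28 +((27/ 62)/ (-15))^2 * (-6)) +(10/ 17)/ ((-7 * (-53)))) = 67869825087/ 3939667550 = 17.23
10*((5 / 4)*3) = 37.50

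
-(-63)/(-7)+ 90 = 81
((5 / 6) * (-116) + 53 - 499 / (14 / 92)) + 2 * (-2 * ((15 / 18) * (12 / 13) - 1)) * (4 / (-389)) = -352873411 / 106197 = -3322.82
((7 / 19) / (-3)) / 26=-0.00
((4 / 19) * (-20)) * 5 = -400 / 19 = -21.05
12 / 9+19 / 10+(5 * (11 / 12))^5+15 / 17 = 2026.70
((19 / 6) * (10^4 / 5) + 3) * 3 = 19009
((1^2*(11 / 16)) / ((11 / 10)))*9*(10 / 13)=225 / 52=4.33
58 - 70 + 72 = 60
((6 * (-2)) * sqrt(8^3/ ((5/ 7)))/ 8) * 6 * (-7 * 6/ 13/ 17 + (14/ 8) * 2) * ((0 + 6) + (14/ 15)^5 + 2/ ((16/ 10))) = -70730698346 * sqrt(70)/ 93234375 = -6347.18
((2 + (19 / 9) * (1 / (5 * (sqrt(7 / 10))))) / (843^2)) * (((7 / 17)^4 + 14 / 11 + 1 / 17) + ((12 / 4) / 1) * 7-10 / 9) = 476901577 * sqrt(70) / 264422582899695 + 351401162 / 5876057397771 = 0.00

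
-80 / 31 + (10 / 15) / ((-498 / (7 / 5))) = -2.58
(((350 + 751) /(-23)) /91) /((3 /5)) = -1835 /2093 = -0.88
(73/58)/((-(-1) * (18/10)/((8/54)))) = 730/7047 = 0.10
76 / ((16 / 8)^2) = 19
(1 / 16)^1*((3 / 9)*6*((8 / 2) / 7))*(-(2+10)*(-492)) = 2952 / 7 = 421.71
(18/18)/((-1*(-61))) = 1/61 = 0.02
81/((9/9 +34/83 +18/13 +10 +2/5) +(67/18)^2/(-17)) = 2406968460/367857809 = 6.54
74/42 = 37/21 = 1.76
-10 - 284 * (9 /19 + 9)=-51310 /19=-2700.53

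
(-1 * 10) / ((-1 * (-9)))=-10 / 9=-1.11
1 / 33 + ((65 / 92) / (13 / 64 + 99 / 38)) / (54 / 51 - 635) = 12852217 / 429751113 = 0.03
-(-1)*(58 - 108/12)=49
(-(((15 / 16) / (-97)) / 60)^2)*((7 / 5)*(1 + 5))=-21 / 96348160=-0.00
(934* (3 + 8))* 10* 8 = 821920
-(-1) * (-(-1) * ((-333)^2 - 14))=110875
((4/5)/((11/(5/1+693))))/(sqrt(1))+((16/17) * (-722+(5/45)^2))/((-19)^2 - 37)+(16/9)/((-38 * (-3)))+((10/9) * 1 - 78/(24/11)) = 6547223149/466224660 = 14.04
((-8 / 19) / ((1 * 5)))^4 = 4096 / 81450625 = 0.00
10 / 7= 1.43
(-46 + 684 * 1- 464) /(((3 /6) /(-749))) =-260652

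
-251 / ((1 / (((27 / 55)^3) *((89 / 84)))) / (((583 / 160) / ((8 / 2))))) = -28.66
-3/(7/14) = -6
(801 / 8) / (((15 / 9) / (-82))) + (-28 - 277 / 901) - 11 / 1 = -89477543 / 18020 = -4965.46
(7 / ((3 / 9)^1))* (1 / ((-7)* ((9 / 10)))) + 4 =2 / 3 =0.67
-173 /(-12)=173 /12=14.42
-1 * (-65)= 65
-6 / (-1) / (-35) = -6 / 35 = -0.17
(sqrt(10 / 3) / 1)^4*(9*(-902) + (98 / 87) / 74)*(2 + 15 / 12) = -8492832725 / 28971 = -293149.45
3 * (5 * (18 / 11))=24.55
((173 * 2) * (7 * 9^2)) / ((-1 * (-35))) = 28026 / 5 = 5605.20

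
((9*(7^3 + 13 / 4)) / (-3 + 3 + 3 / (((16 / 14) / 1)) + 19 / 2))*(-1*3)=-74790 / 97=-771.03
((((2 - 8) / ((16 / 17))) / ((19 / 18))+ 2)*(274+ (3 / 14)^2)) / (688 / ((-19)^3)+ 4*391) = -5952850651 / 8409801792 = -0.71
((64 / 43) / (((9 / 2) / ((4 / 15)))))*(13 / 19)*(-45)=-6656 / 2451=-2.72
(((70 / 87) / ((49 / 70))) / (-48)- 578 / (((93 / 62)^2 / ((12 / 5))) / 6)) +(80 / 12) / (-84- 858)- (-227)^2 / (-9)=2026.21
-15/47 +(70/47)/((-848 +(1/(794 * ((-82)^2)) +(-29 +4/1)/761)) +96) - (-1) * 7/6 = 728536888726849/861625978554822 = 0.85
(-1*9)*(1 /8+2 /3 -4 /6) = -9 /8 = -1.12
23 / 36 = 0.64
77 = 77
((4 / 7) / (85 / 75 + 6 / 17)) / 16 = 255 / 10612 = 0.02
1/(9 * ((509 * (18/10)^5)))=3125/270503469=0.00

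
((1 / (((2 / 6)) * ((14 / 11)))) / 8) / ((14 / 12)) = 99 / 392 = 0.25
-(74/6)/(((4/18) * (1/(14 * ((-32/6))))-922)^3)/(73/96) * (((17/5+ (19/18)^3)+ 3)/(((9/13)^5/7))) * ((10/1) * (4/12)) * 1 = 238777636624973135872/10380905251949541829181409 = 0.00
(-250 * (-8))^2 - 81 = 3999919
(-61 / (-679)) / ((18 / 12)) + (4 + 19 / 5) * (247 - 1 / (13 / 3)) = 1924.86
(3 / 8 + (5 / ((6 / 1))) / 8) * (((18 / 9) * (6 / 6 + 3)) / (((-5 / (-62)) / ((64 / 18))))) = 22816 / 135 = 169.01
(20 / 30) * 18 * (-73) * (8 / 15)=-2336 / 5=-467.20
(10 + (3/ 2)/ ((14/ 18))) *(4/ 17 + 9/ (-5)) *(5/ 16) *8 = -46.66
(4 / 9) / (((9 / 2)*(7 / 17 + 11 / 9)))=68 / 1125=0.06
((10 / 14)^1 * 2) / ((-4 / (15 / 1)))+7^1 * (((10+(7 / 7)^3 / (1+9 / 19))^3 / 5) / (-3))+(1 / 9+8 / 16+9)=-79592377 / 141120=-564.00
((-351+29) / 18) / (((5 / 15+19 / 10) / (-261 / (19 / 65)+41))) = 26059460 / 3819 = 6823.63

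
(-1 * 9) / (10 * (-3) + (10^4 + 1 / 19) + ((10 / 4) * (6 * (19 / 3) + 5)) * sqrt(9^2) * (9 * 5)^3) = -342 / 3350589487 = -0.00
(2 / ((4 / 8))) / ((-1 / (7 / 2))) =-14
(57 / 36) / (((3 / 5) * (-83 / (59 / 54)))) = -5605 / 161352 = -0.03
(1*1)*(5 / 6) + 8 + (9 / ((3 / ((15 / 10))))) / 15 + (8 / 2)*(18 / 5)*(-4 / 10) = 253 / 75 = 3.37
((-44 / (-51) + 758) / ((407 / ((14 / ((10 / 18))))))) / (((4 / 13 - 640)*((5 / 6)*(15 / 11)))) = -13598 / 210375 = -0.06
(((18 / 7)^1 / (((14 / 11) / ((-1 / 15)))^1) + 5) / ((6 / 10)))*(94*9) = 336144 / 49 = 6860.08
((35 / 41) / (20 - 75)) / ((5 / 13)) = -91 / 2255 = -0.04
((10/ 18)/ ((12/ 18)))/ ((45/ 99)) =11/ 6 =1.83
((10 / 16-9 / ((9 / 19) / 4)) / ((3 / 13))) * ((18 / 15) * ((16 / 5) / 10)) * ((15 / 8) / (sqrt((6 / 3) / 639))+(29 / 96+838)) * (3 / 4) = -630859203 / 8000-211653 * sqrt(142) / 800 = -82010.07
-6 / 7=-0.86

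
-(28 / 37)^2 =-784 / 1369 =-0.57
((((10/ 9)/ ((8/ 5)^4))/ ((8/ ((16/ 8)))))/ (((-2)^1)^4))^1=3125/ 1179648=0.00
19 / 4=4.75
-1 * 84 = -84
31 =31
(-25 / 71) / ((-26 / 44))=550 / 923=0.60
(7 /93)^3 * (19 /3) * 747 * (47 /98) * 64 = 16602656 /268119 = 61.92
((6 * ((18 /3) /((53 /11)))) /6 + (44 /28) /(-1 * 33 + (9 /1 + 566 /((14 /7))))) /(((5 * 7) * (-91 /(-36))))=4328676 /306043465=0.01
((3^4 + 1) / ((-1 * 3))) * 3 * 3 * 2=-492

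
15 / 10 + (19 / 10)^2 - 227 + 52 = -16989 / 100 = -169.89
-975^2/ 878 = -950625/ 878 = -1082.72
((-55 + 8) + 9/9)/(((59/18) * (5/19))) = -15732/295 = -53.33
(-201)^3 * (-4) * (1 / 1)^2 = 32482404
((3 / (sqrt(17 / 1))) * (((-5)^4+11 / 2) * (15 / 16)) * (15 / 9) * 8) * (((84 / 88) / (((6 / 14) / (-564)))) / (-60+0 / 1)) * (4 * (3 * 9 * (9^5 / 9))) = 7716743868015 * sqrt(17) / 374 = 85072058967.01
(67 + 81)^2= 21904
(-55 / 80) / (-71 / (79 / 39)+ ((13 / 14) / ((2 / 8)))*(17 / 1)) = -6083 / 248560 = -0.02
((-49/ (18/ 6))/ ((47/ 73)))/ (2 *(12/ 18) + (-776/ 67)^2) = -16057153/ 85750748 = -0.19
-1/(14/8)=-4/7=-0.57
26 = 26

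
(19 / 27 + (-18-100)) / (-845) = 0.14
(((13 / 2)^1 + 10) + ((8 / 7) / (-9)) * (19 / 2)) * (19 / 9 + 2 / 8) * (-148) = -6060415 / 1134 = -5344.28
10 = 10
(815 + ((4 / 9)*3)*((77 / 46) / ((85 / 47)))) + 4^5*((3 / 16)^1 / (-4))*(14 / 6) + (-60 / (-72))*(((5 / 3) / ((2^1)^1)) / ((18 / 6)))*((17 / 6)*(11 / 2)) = 1793443481 / 2533680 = 707.84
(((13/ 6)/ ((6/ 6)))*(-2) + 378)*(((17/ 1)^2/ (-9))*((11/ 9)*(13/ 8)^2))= -602258371/ 15552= -38725.46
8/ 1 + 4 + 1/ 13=157/ 13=12.08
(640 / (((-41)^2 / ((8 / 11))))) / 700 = 256 / 647185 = 0.00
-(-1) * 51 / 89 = 51 / 89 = 0.57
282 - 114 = 168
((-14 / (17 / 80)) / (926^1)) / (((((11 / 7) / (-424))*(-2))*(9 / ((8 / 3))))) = -6648320 / 2337687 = -2.84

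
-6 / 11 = -0.55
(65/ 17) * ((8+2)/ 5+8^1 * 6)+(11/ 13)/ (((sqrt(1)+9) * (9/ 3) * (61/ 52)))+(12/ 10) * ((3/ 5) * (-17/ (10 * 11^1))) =191.09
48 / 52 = 12 / 13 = 0.92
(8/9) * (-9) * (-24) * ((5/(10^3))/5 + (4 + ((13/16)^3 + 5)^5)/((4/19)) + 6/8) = 42762186940434672174178089/9007199254740992000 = 4747556.45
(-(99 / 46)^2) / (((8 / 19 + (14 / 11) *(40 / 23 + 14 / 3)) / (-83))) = 510053841 / 11375248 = 44.84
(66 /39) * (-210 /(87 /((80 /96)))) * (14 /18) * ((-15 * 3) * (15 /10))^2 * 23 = -209199375 /754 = -277452.75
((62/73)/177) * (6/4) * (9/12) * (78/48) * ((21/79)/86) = 25389/936376256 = 0.00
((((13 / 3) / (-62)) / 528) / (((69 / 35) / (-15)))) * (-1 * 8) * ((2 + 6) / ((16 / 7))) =-0.03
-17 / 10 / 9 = -17 / 90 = -0.19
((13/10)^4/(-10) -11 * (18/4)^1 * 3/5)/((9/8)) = -2998561/112500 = -26.65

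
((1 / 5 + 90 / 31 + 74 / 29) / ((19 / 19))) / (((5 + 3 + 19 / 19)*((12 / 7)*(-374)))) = -59311 / 60520680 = -0.00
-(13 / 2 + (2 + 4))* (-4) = 50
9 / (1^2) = 9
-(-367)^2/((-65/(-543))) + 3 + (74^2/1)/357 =-26109171784/23205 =-1125152.85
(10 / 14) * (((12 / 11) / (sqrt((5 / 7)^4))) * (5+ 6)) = 84 / 5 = 16.80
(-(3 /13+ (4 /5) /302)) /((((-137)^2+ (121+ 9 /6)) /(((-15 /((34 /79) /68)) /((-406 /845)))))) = -2433990 /39936631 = -0.06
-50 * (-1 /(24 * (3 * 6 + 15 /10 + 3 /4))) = 25 /243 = 0.10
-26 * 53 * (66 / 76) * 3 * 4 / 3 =-90948 / 19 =-4786.74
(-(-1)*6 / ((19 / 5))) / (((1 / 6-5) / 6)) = -1080 / 551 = -1.96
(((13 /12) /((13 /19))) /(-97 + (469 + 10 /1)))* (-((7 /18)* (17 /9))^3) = -32018021 /19489004352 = -0.00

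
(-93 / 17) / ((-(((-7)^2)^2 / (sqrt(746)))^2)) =0.00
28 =28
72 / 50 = 36 / 25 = 1.44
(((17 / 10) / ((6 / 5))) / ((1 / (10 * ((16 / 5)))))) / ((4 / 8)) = 272 / 3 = 90.67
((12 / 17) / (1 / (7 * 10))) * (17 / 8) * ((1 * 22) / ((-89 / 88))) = -203280 / 89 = -2284.04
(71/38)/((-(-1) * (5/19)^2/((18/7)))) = 12141/175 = 69.38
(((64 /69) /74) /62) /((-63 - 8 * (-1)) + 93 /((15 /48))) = 80 /96000459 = 0.00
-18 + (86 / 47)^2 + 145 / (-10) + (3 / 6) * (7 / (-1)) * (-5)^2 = -257684 / 2209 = -116.65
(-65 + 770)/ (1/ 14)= 9870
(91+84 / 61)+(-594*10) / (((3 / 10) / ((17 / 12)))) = -1705415 / 61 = -27957.62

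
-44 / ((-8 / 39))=429 / 2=214.50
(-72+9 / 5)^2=123201 / 25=4928.04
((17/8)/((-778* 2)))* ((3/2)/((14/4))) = -51/87136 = -0.00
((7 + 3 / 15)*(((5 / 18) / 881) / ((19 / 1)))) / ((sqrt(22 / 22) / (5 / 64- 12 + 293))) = 17989 / 535648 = 0.03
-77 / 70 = -1.10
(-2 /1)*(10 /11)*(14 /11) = -280 /121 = -2.31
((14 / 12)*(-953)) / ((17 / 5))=-33355 / 102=-327.01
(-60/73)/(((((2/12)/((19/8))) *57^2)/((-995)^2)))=-4950125/1387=-3568.94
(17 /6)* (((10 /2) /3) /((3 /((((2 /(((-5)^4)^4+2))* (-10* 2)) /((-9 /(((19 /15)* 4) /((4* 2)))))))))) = 3230 /111236572267083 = 0.00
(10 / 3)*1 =10 / 3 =3.33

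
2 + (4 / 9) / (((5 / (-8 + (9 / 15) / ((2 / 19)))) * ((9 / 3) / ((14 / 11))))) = 14206 / 7425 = 1.91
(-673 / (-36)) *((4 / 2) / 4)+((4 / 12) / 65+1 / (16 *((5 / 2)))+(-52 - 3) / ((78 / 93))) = -131507 / 2340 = -56.20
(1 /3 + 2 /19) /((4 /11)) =275 /228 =1.21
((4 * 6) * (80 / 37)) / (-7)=-1920 / 259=-7.41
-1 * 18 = -18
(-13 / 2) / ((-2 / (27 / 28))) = 351 / 112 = 3.13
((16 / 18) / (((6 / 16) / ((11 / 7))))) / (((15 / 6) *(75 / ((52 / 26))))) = 2816 / 70875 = 0.04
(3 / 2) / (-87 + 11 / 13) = -39 / 2240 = -0.02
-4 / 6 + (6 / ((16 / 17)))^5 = 1035010217 / 98304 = 10528.67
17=17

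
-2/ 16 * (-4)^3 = 8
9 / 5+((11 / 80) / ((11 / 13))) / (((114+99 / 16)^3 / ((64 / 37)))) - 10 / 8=2894225661037 / 5262226925580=0.55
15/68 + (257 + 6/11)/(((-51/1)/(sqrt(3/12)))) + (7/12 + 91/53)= -241/59466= -0.00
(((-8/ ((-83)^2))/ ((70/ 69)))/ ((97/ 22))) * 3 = -18216/ 23388155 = -0.00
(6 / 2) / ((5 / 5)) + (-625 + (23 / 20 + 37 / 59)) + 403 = -256323 / 1180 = -217.22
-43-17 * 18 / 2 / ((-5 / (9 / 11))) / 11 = -24638 / 605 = -40.72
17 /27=0.63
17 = 17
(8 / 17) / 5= 8 / 85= 0.09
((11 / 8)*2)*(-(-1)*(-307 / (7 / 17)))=-57409 / 28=-2050.32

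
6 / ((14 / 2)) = 6 / 7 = 0.86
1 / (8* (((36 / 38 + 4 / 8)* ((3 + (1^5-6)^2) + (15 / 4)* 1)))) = 19 / 6985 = 0.00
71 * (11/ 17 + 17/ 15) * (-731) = -1386062/ 15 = -92404.13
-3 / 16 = -0.19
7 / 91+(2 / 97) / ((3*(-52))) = 581 / 7566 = 0.08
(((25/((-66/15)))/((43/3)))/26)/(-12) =125/98384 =0.00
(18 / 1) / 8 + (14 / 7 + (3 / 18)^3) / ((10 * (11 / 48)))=6187 / 1980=3.12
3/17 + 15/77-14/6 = -1.96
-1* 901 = -901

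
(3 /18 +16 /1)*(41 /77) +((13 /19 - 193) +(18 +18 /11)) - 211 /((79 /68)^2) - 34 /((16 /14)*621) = -7267934515423 /22680368172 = -320.45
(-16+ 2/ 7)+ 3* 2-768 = -5444/ 7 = -777.71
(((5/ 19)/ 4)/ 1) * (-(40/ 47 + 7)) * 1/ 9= -205/ 3572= -0.06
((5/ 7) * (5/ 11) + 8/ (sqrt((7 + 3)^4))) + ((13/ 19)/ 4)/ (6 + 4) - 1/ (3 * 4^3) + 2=16970137/ 7022400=2.42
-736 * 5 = -3680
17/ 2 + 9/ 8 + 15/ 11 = 10.99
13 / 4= 3.25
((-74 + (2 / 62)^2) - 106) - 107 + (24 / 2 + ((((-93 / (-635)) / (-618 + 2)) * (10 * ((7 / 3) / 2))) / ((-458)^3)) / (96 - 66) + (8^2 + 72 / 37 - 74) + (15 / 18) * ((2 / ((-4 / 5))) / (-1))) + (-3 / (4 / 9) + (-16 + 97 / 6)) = -329341998703016963333 / 1145326194732635520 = -287.55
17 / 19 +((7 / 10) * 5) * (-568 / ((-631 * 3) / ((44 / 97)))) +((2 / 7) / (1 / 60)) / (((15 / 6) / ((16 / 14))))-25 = -2699687234 / 170951151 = -15.79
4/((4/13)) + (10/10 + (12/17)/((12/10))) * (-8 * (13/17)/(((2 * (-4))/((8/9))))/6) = 3809/289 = 13.18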